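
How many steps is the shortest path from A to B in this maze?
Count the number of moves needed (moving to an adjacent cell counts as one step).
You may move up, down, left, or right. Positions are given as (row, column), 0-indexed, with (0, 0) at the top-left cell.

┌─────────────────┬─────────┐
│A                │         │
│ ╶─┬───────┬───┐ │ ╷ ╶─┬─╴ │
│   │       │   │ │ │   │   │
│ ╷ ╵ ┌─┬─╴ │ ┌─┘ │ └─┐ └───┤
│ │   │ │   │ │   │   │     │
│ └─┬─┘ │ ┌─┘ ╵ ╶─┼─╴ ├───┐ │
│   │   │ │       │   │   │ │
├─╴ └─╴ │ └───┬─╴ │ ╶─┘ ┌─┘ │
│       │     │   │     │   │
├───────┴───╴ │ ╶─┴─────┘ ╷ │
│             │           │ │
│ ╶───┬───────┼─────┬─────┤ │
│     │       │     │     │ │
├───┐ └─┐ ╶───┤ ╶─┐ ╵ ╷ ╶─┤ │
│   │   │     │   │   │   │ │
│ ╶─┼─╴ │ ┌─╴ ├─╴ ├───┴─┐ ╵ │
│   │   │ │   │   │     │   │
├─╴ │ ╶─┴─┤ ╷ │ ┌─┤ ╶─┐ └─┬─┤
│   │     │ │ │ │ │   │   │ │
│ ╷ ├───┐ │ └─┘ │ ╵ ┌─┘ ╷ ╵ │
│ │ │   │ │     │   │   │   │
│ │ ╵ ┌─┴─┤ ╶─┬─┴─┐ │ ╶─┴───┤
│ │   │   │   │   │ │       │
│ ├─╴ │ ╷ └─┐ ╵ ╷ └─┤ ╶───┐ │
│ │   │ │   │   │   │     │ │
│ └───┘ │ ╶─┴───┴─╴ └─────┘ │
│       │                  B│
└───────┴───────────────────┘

Using BFS to find shortest path:
Start: (0, 0), End: (13, 13)
Path found:
(0,0) → (0,1) → (0,2) → (0,3) → (0,4) → (0,5) → (0,6) → (0,7) → (0,8) → (1,8) → (2,8) → (2,7) → (3,7) → (3,8) → (4,8) → (4,7) → (5,7) → (5,8) → (5,9) → (5,10) → (5,11) → (5,12) → (4,12) → (4,13) → (5,13) → (6,13) → (7,13) → (8,13) → (8,12) → (7,12) → (7,11) → (6,11) → (6,10) → (7,10) → (7,9) → (6,9) → (6,8) → (6,7) → (7,7) → (7,8) → (8,8) → (8,7) → (9,7) → (10,7) → (10,6) → (10,5) → (11,5) → (11,6) → (12,6) → (12,7) → (11,7) → (11,8) → (12,8) → (12,9) → (13,9) → (13,10) → (13,11) → (13,12) → (13,13)
Number of steps: 58

Solution:

┌─────────────────┬─────────┐
│A → → → → → → → ↓│         │
│ ╶─┬───────┬───┐ │ ╷ ╶─┬─╴ │
│   │       │   │↓│ │   │   │
│ ╷ ╵ ┌─┬─╴ │ ┌─┘ │ └─┐ └───┤
│ │   │ │   │ │↓ ↲│   │     │
│ └─┬─┘ │ ┌─┘ ╵ ╶─┼─╴ ├───┐ │
│   │   │ │    ↳ ↓│   │   │ │
├─╴ └─╴ │ └───┬─╴ │ ╶─┘ ┌─┘ │
│       │     │↓ ↲│     │↱ ↓│
├───────┴───╴ │ ╶─┴─────┘ ╷ │
│             │↳ → → → → ↑│↓│
│ ╶───┬───────┼─────┬─────┤ │
│     │       │↓ ← ↰│↓ ↰  │↓│
├───┐ └─┐ ╶───┤ ╶─┐ ╵ ╷ ╶─┤ │
│   │   │     │↳ ↓│↑ ↲│↑ ↰│↓│
│ ╶─┼─╴ │ ┌─╴ ├─╴ ├───┴─┐ ╵ │
│   │   │ │   │↓ ↲│     │↑ ↲│
├─╴ │ ╶─┴─┤ ╷ │ ┌─┤ ╶─┐ └─┬─┤
│   │     │ │ │↓│ │   │   │ │
│ ╷ ├───┐ │ └─┘ │ ╵ ┌─┘ ╷ ╵ │
│ │ │   │ │↓ ← ↲│   │   │   │
│ │ ╵ ┌─┴─┤ ╶─┬─┴─┐ │ ╶─┴───┤
│ │   │   │↳ ↓│↱ ↓│ │       │
│ ├─╴ │ ╷ └─┐ ╵ ╷ └─┤ ╶───┐ │
│ │   │ │   │↳ ↑│↳ ↓│     │ │
│ └───┘ │ ╶─┴───┴─╴ └─────┘ │
│       │          ↳ → → → B│
└───────┴───────────────────┘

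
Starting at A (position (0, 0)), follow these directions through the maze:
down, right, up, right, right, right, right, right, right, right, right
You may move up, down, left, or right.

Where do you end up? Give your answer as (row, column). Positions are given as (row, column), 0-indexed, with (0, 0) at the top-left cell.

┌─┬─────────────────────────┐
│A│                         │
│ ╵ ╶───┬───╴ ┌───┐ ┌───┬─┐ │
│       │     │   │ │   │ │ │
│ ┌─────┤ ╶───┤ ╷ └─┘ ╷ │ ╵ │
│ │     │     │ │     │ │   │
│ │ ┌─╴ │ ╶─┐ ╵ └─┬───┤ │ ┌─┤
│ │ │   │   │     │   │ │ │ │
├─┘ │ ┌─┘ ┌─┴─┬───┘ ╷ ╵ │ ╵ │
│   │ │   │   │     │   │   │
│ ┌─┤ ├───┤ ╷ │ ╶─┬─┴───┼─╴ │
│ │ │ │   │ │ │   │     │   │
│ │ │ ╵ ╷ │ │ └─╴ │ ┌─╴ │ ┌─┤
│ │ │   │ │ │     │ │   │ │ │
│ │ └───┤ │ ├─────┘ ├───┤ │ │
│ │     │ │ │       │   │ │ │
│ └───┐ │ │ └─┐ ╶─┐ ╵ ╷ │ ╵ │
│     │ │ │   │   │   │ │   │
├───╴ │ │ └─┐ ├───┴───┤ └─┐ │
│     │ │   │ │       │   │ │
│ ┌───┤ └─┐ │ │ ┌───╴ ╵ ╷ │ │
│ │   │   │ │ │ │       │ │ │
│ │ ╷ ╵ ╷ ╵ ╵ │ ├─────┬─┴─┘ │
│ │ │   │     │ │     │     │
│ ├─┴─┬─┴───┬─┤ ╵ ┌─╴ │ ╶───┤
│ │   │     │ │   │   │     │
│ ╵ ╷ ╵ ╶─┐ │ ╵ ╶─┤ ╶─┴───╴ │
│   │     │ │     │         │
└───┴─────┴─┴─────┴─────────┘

Following directions step by step:
Start: (0, 0)
  down: (0, 0) → (1, 0)
  right: (1, 0) → (1, 1)
  up: (1, 1) → (0, 1)
  right: (0, 1) → (0, 2)
  right: (0, 2) → (0, 3)
  right: (0, 3) → (0, 4)
  right: (0, 4) → (0, 5)
  right: (0, 5) → (0, 6)
  right: (0, 6) → (0, 7)
  right: (0, 7) → (0, 8)
  right: (0, 8) → (0, 9)
Final position: (0, 9)

Path taken:

┌─┬─────────────────────────┐
│A│↱ → → → → → → → B        │
│ ╵ ╶───┬───╴ ┌───┐ ┌───┬─┐ │
│↳ ↑    │     │   │ │   │ │ │
│ ┌─────┤ ╶───┤ ╷ └─┘ ╷ │ ╵ │
│ │     │     │ │     │ │   │
│ │ ┌─╴ │ ╶─┐ ╵ └─┬───┤ │ ┌─┤
│ │ │   │   │     │   │ │ │ │
├─┘ │ ┌─┘ ┌─┴─┬───┘ ╷ ╵ │ ╵ │
│   │ │   │   │     │   │   │
│ ┌─┤ ├───┤ ╷ │ ╶─┬─┴───┼─╴ │
│ │ │ │   │ │ │   │     │   │
│ │ │ ╵ ╷ │ │ └─╴ │ ┌─╴ │ ┌─┤
│ │ │   │ │ │     │ │   │ │ │
│ │ └───┤ │ ├─────┘ ├───┤ │ │
│ │     │ │ │       │   │ │ │
│ └───┐ │ │ └─┐ ╶─┐ ╵ ╷ │ ╵ │
│     │ │ │   │   │   │ │   │
├───╴ │ │ └─┐ ├───┴───┤ └─┐ │
│     │ │   │ │       │   │ │
│ ┌───┤ └─┐ │ │ ┌───╴ ╵ ╷ │ │
│ │   │   │ │ │ │       │ │ │
│ │ ╷ ╵ ╷ ╵ ╵ │ ├─────┬─┴─┘ │
│ │ │   │     │ │     │     │
│ ├─┴─┬─┴───┬─┤ ╵ ┌─╴ │ ╶───┤
│ │   │     │ │   │   │     │
│ ╵ ╷ ╵ ╶─┐ │ ╵ ╶─┤ ╶─┴───╴ │
│   │     │ │     │         │
└───┴─────┴─┴─────┴─────────┘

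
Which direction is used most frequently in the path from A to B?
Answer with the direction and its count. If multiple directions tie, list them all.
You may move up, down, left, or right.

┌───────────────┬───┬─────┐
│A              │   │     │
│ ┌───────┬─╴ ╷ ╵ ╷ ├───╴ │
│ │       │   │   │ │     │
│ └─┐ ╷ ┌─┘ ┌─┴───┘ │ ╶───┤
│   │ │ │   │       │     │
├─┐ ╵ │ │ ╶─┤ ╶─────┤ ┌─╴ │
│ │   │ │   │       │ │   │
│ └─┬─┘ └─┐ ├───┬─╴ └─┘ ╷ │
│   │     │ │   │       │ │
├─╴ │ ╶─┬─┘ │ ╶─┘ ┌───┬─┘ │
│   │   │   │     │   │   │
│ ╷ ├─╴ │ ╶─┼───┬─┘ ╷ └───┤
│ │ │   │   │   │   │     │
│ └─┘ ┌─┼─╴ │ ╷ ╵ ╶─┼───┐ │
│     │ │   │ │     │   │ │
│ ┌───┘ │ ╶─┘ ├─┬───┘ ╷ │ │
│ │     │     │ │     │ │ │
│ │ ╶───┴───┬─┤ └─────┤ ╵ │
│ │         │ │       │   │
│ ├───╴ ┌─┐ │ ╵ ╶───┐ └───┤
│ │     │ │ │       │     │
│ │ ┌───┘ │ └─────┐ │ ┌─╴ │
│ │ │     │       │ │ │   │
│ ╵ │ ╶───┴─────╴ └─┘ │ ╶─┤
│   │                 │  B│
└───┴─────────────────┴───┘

Directions: down, down, right, down, right, up, up, right, down, down, down, left, down, right, down, left, down, left, left, down, down, down, down, down, right, up, up, right, right, up, right, right, down, down, right, right, right, down, right, right, up, up, right, right, down, left, down, right
Counts: {'down': 19, 'right': 17, 'up': 7, 'left': 5}
Most common: down (19 times)

Solution:

┌───────────────┬───┬─────┐
│A              │   │     │
│ ┌───────┬─╴ ╷ ╵ ╷ ├───╴ │
│↓│  ↱ ↓  │   │   │ │     │
│ └─┐ ╷ ┌─┘ ┌─┴───┘ │ ╶───┤
│↳ ↓│↑│↓│   │       │     │
├─┐ ╵ │ │ ╶─┤ ╶─────┤ ┌─╴ │
│ │↳ ↑│↓│   │       │ │   │
│ └─┬─┘ └─┐ ├───┬─╴ └─┘ ╷ │
│   │↓ ↲  │ │   │       │ │
├─╴ │ ╶─┬─┘ │ ╶─┘ ┌───┬─┘ │
│   │↳ ↓│   │     │   │   │
│ ╷ ├─╴ │ ╶─┼───┬─┘ ╷ └───┤
│ │ │↓ ↲│   │   │   │     │
│ └─┘ ┌─┼─╴ │ ╷ ╵ ╶─┼───┐ │
│↓ ← ↲│ │   │ │     │   │ │
│ ┌───┘ │ ╶─┘ ├─┬───┘ ╷ │ │
│↓│     │     │ │     │ │ │
│ │ ╶───┴───┬─┤ └─────┤ ╵ │
│↓│    ↱ → ↓│ │       │   │
│ ├───╴ ┌─┐ │ ╵ ╶───┐ └───┤
│↓│↱ → ↑│ │↓│       │↱ → ↓│
│ │ ┌───┘ │ └─────┐ │ ┌─╴ │
│↓│↑│     │↳ → → ↓│ │↑│↓ ↲│
│ ╵ │ ╶───┴─────╴ └─┘ │ ╶─┤
│↳ ↑│            ↳ → ↑│↳ B│
└───┴─────────────────┴───┘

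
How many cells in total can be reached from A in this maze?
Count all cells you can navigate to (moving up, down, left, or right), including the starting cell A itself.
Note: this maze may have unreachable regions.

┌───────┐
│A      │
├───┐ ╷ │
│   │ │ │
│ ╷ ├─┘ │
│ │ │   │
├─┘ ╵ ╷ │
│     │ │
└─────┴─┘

Using BFS/flood-fill to find all reachable cells from A:
Maze size: 4 × 4 = 16 total cells
All cells are reachable — the maze is fully connected.
Reachable cells: 16

Reachable region (· marks reachable cells):

┌───────┐
│A · · ·│
├───┐ ╷ │
│· ·│·│·│
│ ╷ ├─┘ │
│·│·│· ·│
├─┘ ╵ ╷ │
│· · ·│·│
└─────┴─┘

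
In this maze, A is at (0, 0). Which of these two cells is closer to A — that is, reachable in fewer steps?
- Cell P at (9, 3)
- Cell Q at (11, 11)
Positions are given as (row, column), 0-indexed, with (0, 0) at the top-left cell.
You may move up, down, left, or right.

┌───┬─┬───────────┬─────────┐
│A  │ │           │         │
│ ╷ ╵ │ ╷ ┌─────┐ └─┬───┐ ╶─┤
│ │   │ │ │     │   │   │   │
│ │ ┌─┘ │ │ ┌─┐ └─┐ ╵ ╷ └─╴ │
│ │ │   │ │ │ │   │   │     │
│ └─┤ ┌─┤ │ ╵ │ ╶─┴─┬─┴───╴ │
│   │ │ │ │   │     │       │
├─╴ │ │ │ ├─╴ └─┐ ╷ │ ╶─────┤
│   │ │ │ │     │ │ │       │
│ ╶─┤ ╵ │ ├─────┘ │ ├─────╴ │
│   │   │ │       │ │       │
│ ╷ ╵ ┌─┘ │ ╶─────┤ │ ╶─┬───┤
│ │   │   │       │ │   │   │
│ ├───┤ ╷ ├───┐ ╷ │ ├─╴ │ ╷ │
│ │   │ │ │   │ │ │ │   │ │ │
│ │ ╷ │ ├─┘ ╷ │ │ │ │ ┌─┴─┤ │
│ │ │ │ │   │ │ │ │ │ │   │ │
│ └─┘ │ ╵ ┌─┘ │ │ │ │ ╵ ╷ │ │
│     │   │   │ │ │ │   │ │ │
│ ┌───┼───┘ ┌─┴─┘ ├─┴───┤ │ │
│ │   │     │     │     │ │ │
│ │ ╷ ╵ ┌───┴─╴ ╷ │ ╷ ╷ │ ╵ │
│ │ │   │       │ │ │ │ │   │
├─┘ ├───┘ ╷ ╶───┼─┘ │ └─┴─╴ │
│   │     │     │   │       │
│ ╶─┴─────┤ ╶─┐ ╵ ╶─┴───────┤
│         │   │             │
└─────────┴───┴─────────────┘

Shortest path A → P at (9, 3): 28 steps
Shortest path A → Q at (11, 11): 64 steps

P is closer (28 steps vs 64 steps).

Path to P:

┌───┬─┬───────────┬─────────┐
│A  │ │↱ ↓        │         │
│ ╷ ╵ │ ╷ ┌─────┐ └─┬───┐ ╶─┤
│↓│   │↑│↓│     │   │   │   │
│ │ ┌─┘ │ │ ┌─┐ └─┐ ╵ ╷ └─╴ │
│↓│ │↱ ↑│↓│ │ │   │   │     │
│ └─┤ ┌─┤ │ ╵ │ ╶─┴─┬─┴───╴ │
│↳ ↓│↑│ │↓│   │     │       │
├─╴ │ │ │ ├─╴ └─┐ ╷ │ ╶─────┤
│↓ ↲│↑│ │↓│     │ │ │       │
│ ╶─┤ ╵ │ ├─────┘ │ ├─────╴ │
│↳ ↓│↑  │↓│       │ │       │
│ ╷ ╵ ┌─┘ │ ╶─────┤ │ ╶─┬───┤
│ │↳ ↑│↓ ↲│       │ │   │   │
│ ├───┤ ╷ ├───┐ ╷ │ ├─╴ │ ╷ │
│ │   │↓│ │   │ │ │ │   │ │ │
│ │ ╷ │ ├─┘ ╷ │ │ │ │ ┌─┴─┤ │
│ │ │ │↓│   │ │ │ │ │ │   │ │
│ └─┘ │ ╵ ┌─┘ │ │ │ │ ╵ ╷ │ │
│     │P  │   │ │ │ │   │ │ │
│ ┌───┼───┘ ┌─┴─┘ ├─┴───┤ │ │
│ │   │     │     │     │ │ │
│ │ ╷ ╵ ┌───┴─╴ ╷ │ ╷ ╷ │ ╵ │
│ │ │   │       │ │ │ │ │   │
├─┘ ├───┘ ╷ ╶───┼─┘ │ └─┴─╴ │
│   │     │     │   │       │
│ ╶─┴─────┤ ╶─┐ ╵ ╶─┴───────┤
│         │   │             │
└─────────┴───┴─────────────┘

Path to Q:

┌───┬─┬───────────┬─────────┐
│A  │ │↱ → → → → ↓│         │
│ ╷ ╵ │ ╷ ┌─────┐ └─┬───┐ ╶─┤
│↓│   │↑│ │     │↳ ↓│↱ ↓│   │
│ │ ┌─┘ │ │ ┌─┐ └─┐ ╵ ╷ └─╴ │
│↓│ │↱ ↑│ │ │ │   │↳ ↑│↳ → ↓│
│ └─┤ ┌─┤ │ ╵ │ ╶─┴─┬─┴───╴ │
│↳ ↓│↑│ │ │   │     │↓ ← ← ↲│
├─╴ │ │ │ ├─╴ └─┐ ╷ │ ╶─────┤
│↓ ↲│↑│ │ │     │ │ │↳ → → ↓│
│ ╶─┤ ╵ │ ├─────┘ │ ├─────╴ │
│↳ ↓│↑  │ │       │ │↓ ← ← ↲│
│ ╷ ╵ ┌─┘ │ ╶─────┤ │ ╶─┬───┤
│ │↳ ↑│   │       │ │↳ ↓│   │
│ ├───┤ ╷ ├───┐ ╷ │ ├─╴ │ ╷ │
│ │   │ │ │   │ │ │ │↓ ↲│ │ │
│ │ ╷ │ ├─┘ ╷ │ │ │ │ ┌─┴─┤ │
│ │ │ │ │   │ │ │ │ │↓│↱ ↓│ │
│ └─┘ │ ╵ ┌─┘ │ │ │ │ ╵ ╷ │ │
│     │   │   │ │ │ │↳ ↑│↓│ │
│ ┌───┼───┘ ┌─┴─┘ ├─┴───┤ │ │
│ │   │     │     │  ↱ ↓│↓│ │
│ │ ╷ ╵ ┌───┴─╴ ╷ │ ╷ ╷ │ ╵ │
│ │ │   │       │ │ │↑│Q│↳ ↓│
├─┘ ├───┘ ╷ ╶───┼─┘ │ └─┴─╴ │
│   │     │     │   │↑ ← ← ↲│
│ ╶─┴─────┤ ╶─┐ ╵ ╶─┴───────┤
│         │   │             │
└─────────┴───┴─────────────┘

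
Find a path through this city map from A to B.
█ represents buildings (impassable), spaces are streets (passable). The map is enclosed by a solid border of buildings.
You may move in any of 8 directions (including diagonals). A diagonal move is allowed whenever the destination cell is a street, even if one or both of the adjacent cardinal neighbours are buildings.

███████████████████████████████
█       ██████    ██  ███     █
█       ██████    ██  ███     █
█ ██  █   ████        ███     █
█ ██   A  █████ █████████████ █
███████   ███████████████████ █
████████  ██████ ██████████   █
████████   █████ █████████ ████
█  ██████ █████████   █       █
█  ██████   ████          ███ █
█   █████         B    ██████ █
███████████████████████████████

Finding the shortest path from A to B:
Movement: 8-directional
Path length: 13 steps
Directions: down → down-right → down → down-right → down-right → right → down-right → right → right → right → right → right → right

Solution:

███████████████████████████████
█       ██████    ██  ███     █
█       ██████    ██  ███     █
█ ██  █   ████        ███     █
█ ██   A  █████ █████████████ █
███████↘  ███████████████████ █
████████↓ ██████ ██████████   █
████████↘  █████ █████████ ████
█  ██████↘█████████   █       █
█  ██████ →↘████          ███ █
█   █████   →→→→→→B    ██████ █
███████████████████████████████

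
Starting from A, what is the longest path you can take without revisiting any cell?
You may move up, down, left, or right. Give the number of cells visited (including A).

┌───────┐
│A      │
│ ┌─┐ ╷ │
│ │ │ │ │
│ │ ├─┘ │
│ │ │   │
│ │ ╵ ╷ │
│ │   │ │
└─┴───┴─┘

Finding longest simple path using DFS:
Start: (0, 0)
Longest path visits 11 cells
Path: A → right → right → right → down → down → left → down → left → up → up

Solution:

┌───────┐
│A → → ↓│
│ ┌─┐ ╷ │
│ │B│ │↓│
│ │ ├─┘ │
│ │↑│↓ ↲│
│ │ ╵ ╷ │
│ │↑ ↲│ │
└─┴───┴─┘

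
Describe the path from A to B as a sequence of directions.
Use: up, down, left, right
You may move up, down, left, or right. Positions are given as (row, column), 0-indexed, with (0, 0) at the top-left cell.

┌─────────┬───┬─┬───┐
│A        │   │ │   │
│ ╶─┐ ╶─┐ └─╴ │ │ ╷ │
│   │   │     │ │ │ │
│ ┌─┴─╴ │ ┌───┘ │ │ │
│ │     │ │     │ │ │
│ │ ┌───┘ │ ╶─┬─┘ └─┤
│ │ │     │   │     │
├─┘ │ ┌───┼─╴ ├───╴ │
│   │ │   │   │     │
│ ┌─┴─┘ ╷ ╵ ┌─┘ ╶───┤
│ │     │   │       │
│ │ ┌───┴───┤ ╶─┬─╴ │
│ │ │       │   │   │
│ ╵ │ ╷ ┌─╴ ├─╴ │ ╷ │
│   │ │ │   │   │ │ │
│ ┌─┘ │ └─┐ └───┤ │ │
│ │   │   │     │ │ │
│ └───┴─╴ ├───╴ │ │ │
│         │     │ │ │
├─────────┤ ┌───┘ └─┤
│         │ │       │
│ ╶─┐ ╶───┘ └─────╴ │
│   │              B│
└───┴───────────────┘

Finding the path and converting it to directions:
Path through cells: (0,0) → (0,1) → (0,2) → (1,2) → (1,3) → (2,3) → (2,2) → (2,1) → (3,1) → (4,1) → (4,0) → (5,0) → (6,0) → (7,0) → (8,0) → (9,0) → (9,1) → (9,2) → (9,3) → (9,4) → (8,4) → (8,3) → (7,3) → (6,3) → (6,4) → (6,5) → (7,5) → (8,5) → (8,6) → (8,7) → (9,7) → (9,6) → (9,5) → (10,5) → (11,5) → (11,6) → (11,7) → (11,8) → (11,9)
Directions: right, right, down, right, down, left, left, down, down, left, down, down, down, down, down, right, right, right, right, up, left, up, up, right, right, down, down, right, right, down, left, left, down, down, right, right, right, right

Solution:

┌─────────┬───┬─┬───┐
│A → ↓    │   │ │   │
│ ╶─┐ ╶─┐ └─╴ │ │ ╷ │
│   │↳ ↓│     │ │ │ │
│ ┌─┴─╴ │ ┌───┘ │ │ │
│ │↓ ← ↲│ │     │ │ │
│ │ ┌───┘ │ ╶─┬─┘ └─┤
│ │↓│     │   │     │
├─┘ │ ┌───┼─╴ ├───╴ │
│↓ ↲│ │   │   │     │
│ ┌─┴─┘ ╷ ╵ ┌─┘ ╶───┤
│↓│     │   │       │
│ │ ┌───┴───┤ ╶─┬─╴ │
│↓│ │  ↱ → ↓│   │   │
│ ╵ │ ╷ ┌─╴ ├─╴ │ ╷ │
│↓  │ │↑│  ↓│   │ │ │
│ ┌─┘ │ └─┐ └───┤ │ │
│↓│   │↑ ↰│↳ → ↓│ │ │
│ └───┴─╴ ├───╴ │ │ │
│↳ → → → ↑│↓ ← ↲│ │ │
├─────────┤ ┌───┘ └─┤
│         │↓│       │
│ ╶─┐ ╶───┘ └─────╴ │
│   │      ↳ → → → B│
└───┴───────────────┘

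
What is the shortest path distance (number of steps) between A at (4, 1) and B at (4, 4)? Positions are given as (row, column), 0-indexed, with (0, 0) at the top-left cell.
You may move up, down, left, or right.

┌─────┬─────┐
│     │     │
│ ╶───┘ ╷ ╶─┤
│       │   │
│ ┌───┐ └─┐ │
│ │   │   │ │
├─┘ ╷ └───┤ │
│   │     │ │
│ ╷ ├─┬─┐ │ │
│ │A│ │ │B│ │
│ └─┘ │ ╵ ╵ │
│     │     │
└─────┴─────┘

Finding path from (4, 1) to (4, 4):
Path: (4,1) → (3,1) → (2,1) → (2,2) → (3,2) → (3,3) → (3,4) → (4,4)
Distance: 7 steps

Solution:

┌─────┬─────┐
│     │     │
│ ╶───┘ ╷ ╶─┤
│       │   │
│ ┌───┐ └─┐ │
│ │↱ ↓│   │ │
├─┘ ╷ └───┤ │
│  ↑│↳ → ↓│ │
│ ╷ ├─┬─┐ │ │
│ │A│ │ │B│ │
│ └─┘ │ ╵ ╵ │
│     │     │
└─────┴─────┘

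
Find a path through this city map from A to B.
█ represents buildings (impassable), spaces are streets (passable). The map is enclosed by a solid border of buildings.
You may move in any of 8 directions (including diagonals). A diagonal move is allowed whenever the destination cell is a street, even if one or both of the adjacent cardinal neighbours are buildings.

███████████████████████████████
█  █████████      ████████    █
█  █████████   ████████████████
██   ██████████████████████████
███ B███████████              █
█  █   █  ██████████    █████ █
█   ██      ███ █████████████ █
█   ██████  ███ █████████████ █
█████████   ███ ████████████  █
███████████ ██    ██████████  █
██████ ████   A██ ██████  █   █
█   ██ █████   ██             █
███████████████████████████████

Finding the shortest path from A to B:
Movement: 8-directional
Path length: 11 steps
Directions: left → left → up-left → up → up-left → up-left → left → left → left → up-left → up-left

Solution:

███████████████████████████████
█  █████████      ████████    █
█  █████████   ████████████████
██   ██████████████████████████
███ B███████████              █
█  █ ↖ █  ██████████    █████ █
█   ██↖←←←  ███ █████████████ █
█   ██████↖ ███ █████████████ █
█████████  ↖███ ████████████  █
███████████↑██    ██████████  █
██████ ████ ↖←A██ ██████  █   █
█   ██ █████   ██             █
███████████████████████████████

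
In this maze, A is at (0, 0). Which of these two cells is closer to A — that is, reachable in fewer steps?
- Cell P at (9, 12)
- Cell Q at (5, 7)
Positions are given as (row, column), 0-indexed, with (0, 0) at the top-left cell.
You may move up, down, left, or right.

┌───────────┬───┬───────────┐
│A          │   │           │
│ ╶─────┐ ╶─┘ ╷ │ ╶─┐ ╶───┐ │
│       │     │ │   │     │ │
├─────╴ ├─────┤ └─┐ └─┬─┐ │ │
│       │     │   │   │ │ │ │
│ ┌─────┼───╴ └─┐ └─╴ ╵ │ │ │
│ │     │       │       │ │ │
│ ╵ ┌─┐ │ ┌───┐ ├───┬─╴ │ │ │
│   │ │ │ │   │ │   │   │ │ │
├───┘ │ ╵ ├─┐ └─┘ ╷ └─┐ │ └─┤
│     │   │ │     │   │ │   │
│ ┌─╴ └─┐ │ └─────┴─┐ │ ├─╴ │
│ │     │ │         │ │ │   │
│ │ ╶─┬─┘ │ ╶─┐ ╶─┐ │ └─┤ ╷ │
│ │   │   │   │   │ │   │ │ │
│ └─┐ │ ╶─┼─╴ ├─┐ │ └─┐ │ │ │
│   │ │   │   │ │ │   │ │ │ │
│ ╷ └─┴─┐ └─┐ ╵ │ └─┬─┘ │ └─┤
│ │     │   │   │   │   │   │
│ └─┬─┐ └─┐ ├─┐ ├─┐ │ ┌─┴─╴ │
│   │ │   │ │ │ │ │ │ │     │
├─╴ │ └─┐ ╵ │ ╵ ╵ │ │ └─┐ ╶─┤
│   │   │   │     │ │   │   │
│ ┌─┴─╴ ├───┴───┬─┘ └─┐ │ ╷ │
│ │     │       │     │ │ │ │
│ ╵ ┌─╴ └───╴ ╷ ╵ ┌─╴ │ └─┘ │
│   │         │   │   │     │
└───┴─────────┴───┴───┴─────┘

Shortest path A → P at (9, 12): 35 steps
Shortest path A → Q at (5, 7): 60 steps

P is closer (35 steps vs 60 steps).

Path to P:

┌───────────┬───┬───────────┐
│A → → → ↓  │↱ ↓│↱ → ↓      │
│ ╶─────┐ ╶─┘ ╷ │ ╶─┐ ╶───┐ │
│       │↳ → ↑│↓│↑ ↰│↳ → ↓│ │
├─────╴ ├─────┤ └─┐ └─┬─┐ │ │
│       │     │↳ ↓│↑ ↰│ │↓│ │
│ ┌─────┼───╴ └─┐ └─╴ ╵ │ │ │
│ │     │       │↳ → ↑  │↓│ │
│ ╵ ┌─┐ │ ┌───┐ ├───┬─╴ │ │ │
│   │ │ │ │   │ │   │   │↓│ │
├───┘ │ ╵ ├─┐ └─┘ ╷ └─┐ │ └─┤
│     │   │ │     │   │ │↳ ↓│
│ ┌─╴ └─┐ │ └─────┴─┐ │ ├─╴ │
│ │     │ │         │ │ │↓ ↲│
│ │ ╶─┬─┘ │ ╶─┐ ╶─┐ │ └─┤ ╷ │
│ │   │   │   │   │ │   │↓│ │
│ └─┐ │ ╶─┼─╴ ├─┐ │ └─┐ │ │ │
│   │ │   │   │ │ │   │ │↓│ │
│ ╷ └─┴─┐ └─┐ ╵ │ └─┬─┘ │ └─┤
│ │     │   │   │   │   │P  │
│ └─┬─┐ └─┐ ├─┐ ├─┐ │ ┌─┴─╴ │
│   │ │   │ │ │ │ │ │ │     │
├─╴ │ └─┐ ╵ │ ╵ ╵ │ │ └─┐ ╶─┤
│   │   │   │     │ │   │   │
│ ┌─┴─╴ ├───┴───┬─┘ └─┐ │ ╷ │
│ │     │       │     │ │ │ │
│ ╵ ┌─╴ └───╴ ╷ ╵ ┌─╴ │ └─┘ │
│   │         │   │   │     │
└───┴─────────┴───┴───┴─────┘

Path to Q:

┌───────────┬───┬───────────┐
│A → → → ↓  │↱ ↓│↱ → ↓      │
│ ╶─────┐ ╶─┘ ╷ │ ╶─┐ ╶───┐ │
│       │↳ → ↑│↓│↑ ↰│↳ → ↓│ │
├─────╴ ├─────┤ └─┐ └─┬─┐ │ │
│       │     │↳ ↓│↑ ↰│ │↓│ │
│ ┌─────┼───╴ └─┐ └─╴ ╵ │ │ │
│ │     │       │↳ → ↑  │↓│ │
│ ╵ ┌─┐ │ ┌───┐ ├───┬─╴ │ │ │
│   │ │ │ │   │ │↓ ↰│   │↓│ │
├───┘ │ ╵ ├─┐ └─┘ ╷ └─┐ │ └─┤
│     │   │ │  Q ↲│↑ ↰│ │↳ ↓│
│ ┌─╴ └─┐ │ └─────┴─┐ │ ├─╴ │
│ │     │ │         │↑│ │↓ ↲│
│ │ ╶─┬─┘ │ ╶─┐ ╶─┐ │ └─┤ ╷ │
│ │   │   │   │   │ │↑ ↰│↓│ │
│ └─┐ │ ╶─┼─╴ ├─┐ │ └─┐ │ │ │
│   │ │   │   │ │ │   │↑│↓│ │
│ ╷ └─┴─┐ └─┐ ╵ │ └─┬─┘ │ └─┤
│ │     │   │   │   │↱ ↑│↳ ↓│
│ └─┬─┐ └─┐ ├─┐ ├─┐ │ ┌─┴─╴ │
│   │ │   │ │ │ │ │ │↑│  ↓ ↲│
├─╴ │ └─┐ ╵ │ ╵ ╵ │ │ └─┐ ╶─┤
│   │   │   │     │ │↑ ↰│↳ ↓│
│ ┌─┴─╴ ├───┴───┬─┘ └─┐ │ ╷ │
│ │     │       │     │↑│ │↓│
│ ╵ ┌─╴ └───╴ ╷ ╵ ┌─╴ │ └─┘ │
│   │         │   │   │↑ ← ↲│
└───┴─────────┴───┴───┴─────┘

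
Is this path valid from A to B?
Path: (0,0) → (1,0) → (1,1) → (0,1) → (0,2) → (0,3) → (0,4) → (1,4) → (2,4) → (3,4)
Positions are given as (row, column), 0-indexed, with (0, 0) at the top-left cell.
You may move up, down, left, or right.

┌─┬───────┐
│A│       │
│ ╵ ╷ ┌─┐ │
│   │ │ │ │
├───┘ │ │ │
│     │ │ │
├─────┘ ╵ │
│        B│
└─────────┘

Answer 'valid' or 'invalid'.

Checking path validity:
Result: All consecutive moves are passable.

valid

Correct solution:

┌─┬───────┐
│A│↱ → → ↓│
│ ╵ ╷ ┌─┐ │
│↳ ↑│ │ │↓│
├───┘ │ │ │
│     │ │↓│
├─────┘ ╵ │
│        B│
└─────────┘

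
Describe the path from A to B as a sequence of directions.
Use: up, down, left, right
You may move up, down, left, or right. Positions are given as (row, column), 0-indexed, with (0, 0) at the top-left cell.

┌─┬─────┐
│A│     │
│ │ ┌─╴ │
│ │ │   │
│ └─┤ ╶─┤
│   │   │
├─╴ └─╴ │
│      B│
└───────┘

Finding the path and converting it to directions:
Path through cells: (0,0) → (1,0) → (2,0) → (2,1) → (3,1) → (3,2) → (3,3)
Directions: down, down, right, down, right, right

Solution:

┌─┬─────┐
│A│     │
│ │ ┌─╴ │
│↓│ │   │
│ └─┤ ╶─┤
│↳ ↓│   │
├─╴ └─╴ │
│  ↳ → B│
└───────┘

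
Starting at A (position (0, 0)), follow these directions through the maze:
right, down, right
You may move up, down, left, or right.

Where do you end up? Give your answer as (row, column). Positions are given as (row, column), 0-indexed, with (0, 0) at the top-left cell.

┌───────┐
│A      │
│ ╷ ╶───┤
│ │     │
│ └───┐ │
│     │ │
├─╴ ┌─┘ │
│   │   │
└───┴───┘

Following directions step by step:
Start: (0, 0)
  right: (0, 0) → (0, 1)
  down: (0, 1) → (1, 1)
  right: (1, 1) → (1, 2)
Final position: (1, 2)

Path taken:

┌───────┐
│A ↓    │
│ ╷ ╶───┤
│ │↳ B  │
│ └───┐ │
│     │ │
├─╴ ┌─┘ │
│   │   │
└───┴───┘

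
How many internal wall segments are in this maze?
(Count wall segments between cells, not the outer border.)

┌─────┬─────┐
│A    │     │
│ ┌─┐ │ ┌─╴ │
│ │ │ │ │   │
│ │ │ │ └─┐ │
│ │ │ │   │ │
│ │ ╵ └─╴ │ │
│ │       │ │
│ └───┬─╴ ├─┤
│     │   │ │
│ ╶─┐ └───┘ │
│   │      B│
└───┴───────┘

Counting internal wall segments:
Total internal walls: 25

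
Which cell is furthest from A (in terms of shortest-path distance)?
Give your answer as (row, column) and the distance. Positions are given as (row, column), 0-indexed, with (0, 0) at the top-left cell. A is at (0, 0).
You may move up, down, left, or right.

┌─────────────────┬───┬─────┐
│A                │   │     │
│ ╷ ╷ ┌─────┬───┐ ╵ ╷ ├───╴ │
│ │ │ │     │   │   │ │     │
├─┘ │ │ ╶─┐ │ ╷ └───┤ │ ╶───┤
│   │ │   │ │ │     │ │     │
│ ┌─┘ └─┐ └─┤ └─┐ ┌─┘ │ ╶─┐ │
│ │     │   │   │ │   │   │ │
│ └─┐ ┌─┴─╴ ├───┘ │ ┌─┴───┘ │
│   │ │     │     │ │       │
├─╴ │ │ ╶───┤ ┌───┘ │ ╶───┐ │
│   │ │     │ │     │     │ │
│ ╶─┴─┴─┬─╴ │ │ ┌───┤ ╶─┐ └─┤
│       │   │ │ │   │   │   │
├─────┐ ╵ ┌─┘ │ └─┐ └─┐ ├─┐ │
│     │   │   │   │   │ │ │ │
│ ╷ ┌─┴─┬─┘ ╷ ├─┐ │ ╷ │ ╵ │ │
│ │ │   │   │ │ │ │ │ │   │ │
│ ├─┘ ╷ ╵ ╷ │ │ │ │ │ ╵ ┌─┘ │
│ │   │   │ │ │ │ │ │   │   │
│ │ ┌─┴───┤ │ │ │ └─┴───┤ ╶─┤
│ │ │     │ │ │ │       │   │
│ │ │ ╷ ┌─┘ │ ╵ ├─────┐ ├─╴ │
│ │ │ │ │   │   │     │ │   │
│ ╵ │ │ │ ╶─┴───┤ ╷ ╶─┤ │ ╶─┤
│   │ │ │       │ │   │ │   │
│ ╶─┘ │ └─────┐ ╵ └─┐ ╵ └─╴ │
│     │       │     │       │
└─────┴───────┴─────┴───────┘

Computing BFS distances from A to all cells:
Furthest cell: (13, 6)
Distance: 73 steps

Path from A to the furthest cell:

┌─────────────────┬───┬─────┐
│A → → → → → → → ↓│↱ ↓│     │
│ ╷ ╷ ┌─────┬───┐ ╵ ╷ ├───╴ │
│ │ │ │     │   │↳ ↑│↓│     │
├─┘ │ │ ╶─┐ │ ╷ └───┤ │ ╶───┤
│   │ │   │ │ │     │↓│     │
│ ┌─┘ └─┐ └─┤ └─┐ ┌─┘ │ ╶─┐ │
│ │     │   │   │ │↓ ↲│   │ │
│ └─┐ ┌─┴─╴ ├───┘ │ ┌─┴───┘ │
│   │ │     │     │↓│       │
├─╴ │ │ ╶───┤ ┌───┘ │ ╶───┐ │
│   │ │     │ │↓ ← ↲│     │ │
│ ╶─┴─┴─┬─╴ │ │ ┌───┤ ╶─┐ └─┤
│       │   │ │↓│   │   │   │
├─────┐ ╵ ┌─┘ │ └─┐ └─┐ ├─┐ │
│     │   │   │↳ ↓│   │ │ │ │
│ ╷ ┌─┴─┬─┘ ╷ ├─┐ │ ╷ │ ╵ │ │
│ │ │↓ ↰│↓ ↰│ │ │↓│ │ │   │ │
│ ├─┘ ╷ ╵ ╷ │ │ │ │ │ ╵ ┌─┘ │
│ │↓ ↲│↑ ↲│↑│ │ │↓│ │   │   │
│ │ ┌─┴───┤ │ │ │ └─┴───┤ ╶─┤
│ │↓│↱ ↓  │↑│ │ │↳ → → ↓│   │
│ │ │ ╷ ┌─┘ │ ╵ ├─────┐ ├─╴ │
│ │↓│↑│↓│↱ ↑│   │↓ ↰  │↓│   │
│ ╵ │ │ │ ╶─┴───┤ ╷ ╶─┤ │ ╶─┤
│↓ ↲│↑│↓│↑ ← ← ↰│↓│↑ ↰│↓│   │
│ ╶─┘ │ └─────┐ ╵ └─┐ ╵ └─╴ │
│↳ → ↑│↳ → → B│↑ ↲  │↑ ↲    │
└─────┴───────┴─────┴───────┘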